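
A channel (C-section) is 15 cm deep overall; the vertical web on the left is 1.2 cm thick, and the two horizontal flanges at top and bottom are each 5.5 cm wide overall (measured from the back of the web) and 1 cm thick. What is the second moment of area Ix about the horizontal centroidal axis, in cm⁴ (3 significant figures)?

Ix ≈ 760 cm⁴

Break the section into simple shapes (no overlaps), measuring from the bottom-left corner of the bounding box.
Web: 1.2 × 15, A = 18 cm², y = 7.5 cm, Ī = 337.5 cm⁴.
Top flange (beyond web): 4.3 × 1, A = 4.3 cm², y = 14.5 cm, Ī = 0.35833 cm⁴.
Bottom flange (beyond web): 4.3 × 1, A = 4.3 cm², y = 0.5 cm, Ī = 0.35833 cm⁴.
By symmetry the centroid is at mid-height, ȳ = 7.5 cm.
Transfer each piece to the horizontal centroidal axis using Ī + A·d² with d = y − 7.5:
  web: d = 0 cm → contributes +337.5 cm⁴
  top flange (beyond web): d = 7 cm → contributes +211.06 cm⁴
  bottom flange (beyond web): d = -7 cm → contributes +211.06 cm⁴
Total I = 759.62 cm⁴.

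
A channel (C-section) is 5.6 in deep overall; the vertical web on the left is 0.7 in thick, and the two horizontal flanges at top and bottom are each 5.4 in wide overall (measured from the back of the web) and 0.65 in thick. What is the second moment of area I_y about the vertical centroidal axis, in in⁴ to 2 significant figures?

Decompose the section into non-overlapping parts with the origin at the bottom-left of its bounding rectangle.
Web: 0.7 × 5.6, A = 3.92 in², x = 0.35 in, Ī = 0.1601 in⁴.
Top flange (beyond web): 4.7 × 0.65, A = 3.055 in², x = 3.05 in, Ī = 5.624 in⁴.
Bottom flange (beyond web): 4.7 × 0.65, A = 3.055 in², x = 3.05 in, Ī = 5.624 in⁴.
Centroid: x̄ = ΣA·x / ΣA = 1.995 in.
Transfer each piece to the vertical centroidal axis using Ī + A·d² with d = x − 1.995:
  web: d = -1.645 in → contributes +10.76 in⁴
  top flange (beyond web): d = 1.055 in → contributes +9.026 in⁴
  bottom flange (beyond web): d = 1.055 in → contributes +9.026 in⁴
Total I = 28.82 in⁴.

I_y ≈ 29 in⁴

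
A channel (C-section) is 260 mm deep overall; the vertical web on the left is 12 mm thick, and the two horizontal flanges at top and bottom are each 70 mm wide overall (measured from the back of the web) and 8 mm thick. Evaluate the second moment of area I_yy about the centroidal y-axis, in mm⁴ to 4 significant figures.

I_yy ≈ 1.174 × 10⁶ mm⁴

Treat the section as a set of non-overlapping primitives; coordinates are from the bounding-box lower-left.
Web: 12 × 260, A = 3 120 mm², x = 6 mm, Ī = 37 440 mm⁴.
Top flange (beyond web): 58 × 8, A = 464 mm², x = 41 mm, Ī = 130 075 mm⁴.
Bottom flange (beyond web): 58 × 8, A = 464 mm², x = 41 mm, Ī = 130 075 mm⁴.
Centroid: x̄ = ΣA·x / ΣA = 14.0237 mm.
Transfer each piece to the centroidal y-axis using Ī + A·d² with d = x − 14.0237:
  web: d = -8.02372 mm → contributes +238 306 mm⁴
  top flange (beyond web): d = 26.9763 mm → contributes +467 737 mm⁴
  bottom flange (beyond web): d = 26.9763 mm → contributes +467 737 mm⁴
Total I = 1 173 779 mm⁴.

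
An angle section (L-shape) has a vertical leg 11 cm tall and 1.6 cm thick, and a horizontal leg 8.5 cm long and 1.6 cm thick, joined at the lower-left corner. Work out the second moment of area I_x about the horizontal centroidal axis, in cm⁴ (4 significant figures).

Split into non-overlapping primitives; take the origin at the lower-left of the bounding box.
Vertical leg: 1.6 × 11, A = 17.6 cm², y = 5.5 cm, Ī = 177.467 cm⁴.
Horizontal leg (remainder): 6.9 × 1.6, A = 11.04 cm², y = 0.8 cm, Ī = 2.3552 cm⁴.
Centroid: ȳ = ΣA·y / ΣA = 3.68827 cm.
Transfer each piece to the horizontal centroidal axis using Ī + A·d² with d = y − 3.68827:
  vertical leg: d = 1.81173 cm → contributes +235.236 cm⁴
  horizontal leg (remainder): d = -2.88827 cm → contributes +94.4519 cm⁴
Total I = 329.688 cm⁴.

I_x ≈ 329.7 cm⁴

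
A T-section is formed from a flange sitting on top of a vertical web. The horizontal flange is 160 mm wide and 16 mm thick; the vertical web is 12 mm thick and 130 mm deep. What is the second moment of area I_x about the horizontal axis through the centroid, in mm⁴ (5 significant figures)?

I_x ≈ 7.4171 × 10⁶ mm⁴

Treat the section as a set of non-overlapping primitives; coordinates are from the bounding-box lower-left.
Flange: 160 × 16, A = 2 560 mm², y = 138 mm, Ī = 54613.33 mm⁴.
Web: 12 × 130, A = 1 560 mm², y = 65 mm, Ī = 2 197 000 mm⁴.
Centroid: ȳ = ΣA·y / ΣA = 110.3592 mm.
Transfer each piece to the horizontal axis through the centroid using Ī + A·d² with d = y − 110.3592:
  flange: d = 27.64078 mm → contributes +2 010 485 mm⁴
  web: d = -45.35922 mm → contributes +5 406 636 mm⁴
Total I = 7 417 122 mm⁴.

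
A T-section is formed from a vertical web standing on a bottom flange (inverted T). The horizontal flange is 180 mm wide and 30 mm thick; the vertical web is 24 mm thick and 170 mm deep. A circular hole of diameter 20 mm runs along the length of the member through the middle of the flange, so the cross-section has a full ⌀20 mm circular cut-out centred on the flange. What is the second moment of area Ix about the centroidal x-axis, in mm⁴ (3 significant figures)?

Ix ≈ 3.29 × 10⁷ mm⁴

Treat the section as a set of non-overlapping primitives; coordinates are from the bounding-box lower-left.
Flange: 180 × 30, A = 5 400 mm², y = 15 mm, Ī = 405 000 mm⁴.
Web: 24 × 170, A = 4 080 mm², y = 115 mm, Ī = 9 826 000 mm⁴.
Hole (subtracted): ⌀20, A = 314.16 mm², y = 15 mm, Ī = 7 854 mm⁴.
Centroid: ȳ = ΣA·y / ΣA = 59.513 mm.
Transfer each piece to the centroidal x-axis using Ī + A·d² with d = y − 59.513:
  flange: d = -44.513 mm → contributes +11 104 648 mm⁴
  web: d = 55.487 mm → contributes +22 387 487 mm⁴
  hole: d = -44.513 mm → contributes −630 334 mm⁴
Total I = 32 861 801 mm⁴.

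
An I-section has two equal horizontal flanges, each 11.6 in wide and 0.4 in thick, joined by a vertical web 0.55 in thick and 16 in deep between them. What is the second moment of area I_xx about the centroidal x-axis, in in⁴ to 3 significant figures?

Decompose the section into non-overlapping parts with the origin at the bottom-left of its bounding rectangle.
Bottom flange: 11.6 × 0.4, A = 4.64 in², y = 0.2 in, Ī = 0.061867 in⁴.
Web: 0.55 × 16, A = 8.8 in², y = 8.4 in, Ī = 187.73 in⁴.
Top flange: 11.6 × 0.4, A = 4.64 in², y = 16.6 in, Ī = 0.061867 in⁴.
By symmetry the centroid is at mid-height, ȳ = 8.4 in.
Transfer each piece to the centroidal x-axis using Ī + A·d² with d = y − 8.4:
  bottom flange: d = -8.2 in → contributes +312.06 in⁴
  web: d = 0 in → contributes +187.73 in⁴
  top flange: d = 8.2 in → contributes +312.06 in⁴
Total I = 811.84 in⁴.

I_xx ≈ 812 in⁴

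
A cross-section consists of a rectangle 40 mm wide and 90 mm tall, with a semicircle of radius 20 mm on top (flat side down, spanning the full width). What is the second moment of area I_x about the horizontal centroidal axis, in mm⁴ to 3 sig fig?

I_x ≈ 3.98 × 10⁶ mm⁴

Split into non-overlapping primitives; take the origin at the lower-left of the bounding box.
Rectangular body: 40 × 90, A = 3 600 mm², y = 45 mm, Ī = 2 430 000 mm⁴.
Semicircular cap: semicircle r = 20, A = 628.32 mm², y = 98.488 mm, Ī = 17 561 mm⁴.
Centroid: ȳ = ΣA·y / ΣA = 52.948 mm.
Transfer each piece to the horizontal centroidal axis using Ī + A·d² with d = y − 52.948:
  rectangular body: d = -7.9482 mm → contributes +2 657 428 mm⁴
  semicircular cap: d = 45.54 mm → contributes +1 320 627 mm⁴
Total I = 3 978 055 mm⁴.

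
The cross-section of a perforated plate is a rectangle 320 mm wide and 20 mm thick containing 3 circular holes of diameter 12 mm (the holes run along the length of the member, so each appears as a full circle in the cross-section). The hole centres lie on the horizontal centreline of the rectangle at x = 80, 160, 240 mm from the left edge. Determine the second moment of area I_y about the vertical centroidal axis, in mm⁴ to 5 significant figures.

Treat the section as a set of non-overlapping primitives; coordinates are from the bounding-box lower-left.
Plate: 320 × 20, A = 6 400 mm², x = 160 mm, Ī = 54 613 333 mm⁴.
Hole 1 (subtracted): ⌀12, A = 113.0973 mm², x = 80 mm, Ī = 1017.876 mm⁴.
Hole 2 (subtracted): ⌀12, A = 113.0973 mm², x = 160 mm, Ī = 1017.876 mm⁴.
Hole 3 (subtracted): ⌀12, A = 113.0973 mm², x = 240 mm, Ī = 1017.876 mm⁴.
By symmetry the centroid is at mid-width, x̄ = 160 mm.
Transfer each piece to the vertical centroidal axis using Ī + A·d² with d = x − 160:
  plate: d = 0 mm → contributes +54 613 333 mm⁴
  hole 1: d = -80 mm → contributes −724840.8 mm⁴
  hole 2: d = 0 mm → contributes −1017.876 mm⁴
  hole 3: d = 80 mm → contributes −724840.8 mm⁴
Total I = 53 162 634 mm⁴.

I_y ≈ 5.3163 × 10⁷ mm⁴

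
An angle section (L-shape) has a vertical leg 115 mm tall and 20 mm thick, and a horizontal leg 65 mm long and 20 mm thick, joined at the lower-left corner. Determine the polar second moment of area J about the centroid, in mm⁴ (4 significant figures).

J ≈ 4.936 × 10⁶ mm⁴

Break the section into simple shapes (no overlaps), measuring from the bottom-left corner of the bounding box.
Vertical leg: 20 × 115, A = 2 300 mm², y = 57.5 mm, Ī = 2 534 792 mm⁴.
Horizontal leg (remainder): 45 × 20, A = 900 mm², y = 10 mm, Ī = 30 000 mm⁴.
Centroid: ȳ = ΣA·y / ΣA = 44.1406 mm.
Transfer each piece to the centroidal x-axis using Ī + A·d² with d = y − 44.1406:
  vertical leg: d = 13.3594 mm → contributes +2 945 279 mm⁴
  horizontal leg (remainder): d = -34.1406 mm → contributes +1 079 024 mm⁴
Total I = 4 024 303 mm⁴.
For the y-axis: x̄ = 19.1406 mm.
Repeating about the centroidal y-axis gives I_y = 911 803 mm⁴.
Polar second moment: J = I_x + I_y = 4 936 107 mm⁴.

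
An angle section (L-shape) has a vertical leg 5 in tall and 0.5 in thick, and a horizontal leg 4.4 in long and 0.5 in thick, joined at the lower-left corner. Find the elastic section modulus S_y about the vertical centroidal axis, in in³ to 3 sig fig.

Split into non-overlapping primitives; take the origin at the lower-left of the bounding box.
Vertical leg: 0.5 × 5, A = 2.5 in², x = 0.25 in, Ī = 0.052083 in⁴.
Horizontal leg (remainder): 3.9 × 0.5, A = 1.95 in², x = 2.45 in, Ī = 2.4716 in⁴.
Centroid: x̄ = ΣA·x / ΣA = 1.214 in.
Transfer each piece to the vertical centroidal axis using Ī + A·d² with d = x − 1.214:
  vertical leg: d = -0.96404 in → contributes +2.3755 in⁴
  horizontal leg (remainder): d = 1.236 in → contributes +5.4504 in⁴
Total I = 7.826 in⁴.
Extreme fibre distance c = 3.186 in; S = I/c = 2.4564 in³.

S_y ≈ 2.46 in³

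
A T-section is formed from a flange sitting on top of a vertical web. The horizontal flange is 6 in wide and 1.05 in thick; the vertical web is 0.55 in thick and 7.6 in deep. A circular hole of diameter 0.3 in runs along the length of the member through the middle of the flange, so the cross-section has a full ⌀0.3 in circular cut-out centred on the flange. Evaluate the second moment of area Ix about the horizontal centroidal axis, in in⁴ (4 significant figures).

Split into non-overlapping primitives; take the origin at the lower-left of the bounding box.
Flange: 6 × 1.05, A = 6.3 in², y = 8.125 in, Ī = 0.578813 in⁴.
Web: 0.55 × 7.6, A = 4.18 in², y = 3.8 in, Ī = 20.1197 in⁴.
Hole (subtracted): ⌀0.3, A = 0.0706858 in², y = 8.125 in, Ī = 0.000397608 in⁴.
Centroid: ȳ = ΣA·y / ΣA = 6.38824 in.
Transfer each piece to the horizontal centroidal axis using Ī + A·d² with d = y − 6.38824:
  flange: d = 1.73676 in → contributes +19.5818 in⁴
  web: d = -2.58824 in → contributes +48.1215 in⁴
  hole: d = 1.73676 in → contributes −0.21361 in⁴
Total I = 67.4896 in⁴.

Ix ≈ 67.49 in⁴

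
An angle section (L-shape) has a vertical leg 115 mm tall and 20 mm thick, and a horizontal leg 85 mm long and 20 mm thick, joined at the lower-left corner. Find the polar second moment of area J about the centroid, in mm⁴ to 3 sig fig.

Break the section into simple shapes (no overlaps), measuring from the bottom-left corner of the bounding box.
Vertical leg: 20 × 115, A = 2 300 mm², y = 57.5 mm, Ī = 2 534 792 mm⁴.
Horizontal leg (remainder): 65 × 20, A = 1 300 mm², y = 10 mm, Ī = 43 333 mm⁴.
Centroid: ȳ = ΣA·y / ΣA = 40.347 mm.
Transfer each piece to the centroidal x-axis using Ī + A·d² with d = y − 40.347:
  vertical leg: d = 17.153 mm → contributes +3 211 493 mm⁴
  horizontal leg (remainder): d = -30.347 mm → contributes +1 240 573 mm⁴
Total I = 4 452 066 mm⁴.
For the y-axis: x̄ = 25.347 mm.
Repeating about the centroidal y-axis gives I_y = 2 034 566 mm⁴.
Polar second moment: J = I_x + I_y = 6 486 632 mm⁴.

J ≈ 6.49 × 10⁶ mm⁴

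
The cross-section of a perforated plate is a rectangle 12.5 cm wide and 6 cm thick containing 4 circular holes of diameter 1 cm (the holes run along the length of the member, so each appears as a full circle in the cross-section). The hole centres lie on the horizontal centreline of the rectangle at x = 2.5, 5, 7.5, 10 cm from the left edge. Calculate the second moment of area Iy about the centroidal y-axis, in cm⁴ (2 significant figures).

Treat the section as a set of non-overlapping primitives; coordinates are from the bounding-box lower-left.
Plate: 12.5 × 6, A = 75 cm², x = 6.25 cm, Ī = 976.6 cm⁴.
Hole 1 (subtracted): ⌀1, A = 0.7854 cm², x = 2.5 cm, Ī = 0.04909 cm⁴.
Hole 2 (subtracted): ⌀1, A = 0.7854 cm², x = 5 cm, Ī = 0.04909 cm⁴.
Hole 3 (subtracted): ⌀1, A = 0.7854 cm², x = 7.5 cm, Ī = 0.04909 cm⁴.
Hole 4 (subtracted): ⌀1, A = 0.7854 cm², x = 10 cm, Ī = 0.04909 cm⁴.
By symmetry the centroid is at mid-width, x̄ = 6.25 cm.
Transfer each piece to the centroidal y-axis using Ī + A·d² with d = x − 6.25:
  plate: d = 0 cm → contributes +976.6 cm⁴
  hole 1: d = -3.75 cm → contributes −11.09 cm⁴
  hole 2: d = -1.25 cm → contributes −1.276 cm⁴
  hole 3: d = 1.25 cm → contributes −1.276 cm⁴
  hole 4: d = 3.75 cm → contributes −11.09 cm⁴
Total I = 951.8 cm⁴.

Iy ≈ 950 cm⁴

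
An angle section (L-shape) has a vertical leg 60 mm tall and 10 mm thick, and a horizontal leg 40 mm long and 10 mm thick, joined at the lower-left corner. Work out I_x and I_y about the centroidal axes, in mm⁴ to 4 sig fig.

Decompose the section into non-overlapping parts with the origin at the bottom-left of its bounding rectangle.
Vertical leg: 10 × 60, A = 600 mm², y = 30 mm, Ī = 180 000 mm⁴.
Horizontal leg (remainder): 30 × 10, A = 300 mm², y = 5 mm, Ī = 2 500 mm⁴.
Centroid: ȳ = ΣA·y / ΣA = 21.6667 mm.
Transfer each piece to the centroidal x-axis using Ī + A·d² with d = y − 21.6667:
  vertical leg: d = 8.33333 mm → contributes +221 667 mm⁴
  horizontal leg (remainder): d = -16.6667 mm → contributes +85833.3 mm⁴
Total I = 307 500 mm⁴.
For the y-axis: x̄ = 11.6667 mm.
Repeating about the centroidal y-axis gives I_y = 107 500 mm⁴.

I_x ≈ 3.075 × 10⁵ mm⁴, I_y ≈ 1.075 × 10⁵ mm⁴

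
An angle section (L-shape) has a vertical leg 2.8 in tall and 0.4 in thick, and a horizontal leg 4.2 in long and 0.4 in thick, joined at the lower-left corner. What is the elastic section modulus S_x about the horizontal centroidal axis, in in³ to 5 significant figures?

Decompose the section into non-overlapping parts with the origin at the bottom-left of its bounding rectangle.
Vertical leg: 0.4 × 2.8, A = 1.12 in², y = 1.4 in, Ī = 0.7317333 in⁴.
Horizontal leg (remainder): 3.8 × 0.4, A = 1.52 in², y = 0.2 in, Ī = 0.02026667 in⁴.
Centroid: ȳ = ΣA·y / ΣA = 0.7090909 in.
Transfer each piece to the horizontal centroidal axis using Ī + A·d² with d = y − 0.7090909:
  vertical leg: d = 0.6909091 in → contributes +1.266371 in⁴
  horizontal leg (remainder): d = -0.5090909 in → contributes +0.4142105 in⁴
Total I = 1.680582 in⁴.
Extreme fibre distance c = 2.090909 in; S = I/c = 0.8037565 in³.

S_x ≈ 0.80376 in³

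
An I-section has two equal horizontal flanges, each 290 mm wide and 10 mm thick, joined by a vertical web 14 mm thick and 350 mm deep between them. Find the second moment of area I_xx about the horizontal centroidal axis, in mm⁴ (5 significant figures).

I_xx ≈ 2.3799 × 10⁸ mm⁴

Decompose the section into non-overlapping parts with the origin at the bottom-left of its bounding rectangle.
Bottom flange: 290 × 10, A = 2 900 mm², y = 5 mm, Ī = 24166.67 mm⁴.
Web: 14 × 350, A = 4 900 mm², y = 185 mm, Ī = 50 020 833 mm⁴.
Top flange: 290 × 10, A = 2 900 mm², y = 365 mm, Ī = 24166.67 mm⁴.
By symmetry the centroid is at mid-height, ȳ = 185 mm.
Transfer each piece to the horizontal centroidal axis using Ī + A·d² with d = y − 185:
  bottom flange: d = -180 mm → contributes +93 984 167 mm⁴
  web: d = 0 mm → contributes +50 020 833 mm⁴
  top flange: d = 180 mm → contributes +93 984 167 mm⁴
Total I = 237 989 167 mm⁴.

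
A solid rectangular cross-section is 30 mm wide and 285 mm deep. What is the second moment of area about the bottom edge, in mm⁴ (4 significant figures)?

The section: 30 × 285, A = 8 550 mm², y = 142.5 mm, Ī = 57 872 813 mm⁴.
Transfer it to a horizontal axis along the bottom face using Ī + A·d² with d = y − 0:
  the section: d = 142.5 mm → contributes +231 491 250 mm⁴
Total I = 231 491 250 mm⁴.

I_base ≈ 2.315 × 10⁸ mm⁴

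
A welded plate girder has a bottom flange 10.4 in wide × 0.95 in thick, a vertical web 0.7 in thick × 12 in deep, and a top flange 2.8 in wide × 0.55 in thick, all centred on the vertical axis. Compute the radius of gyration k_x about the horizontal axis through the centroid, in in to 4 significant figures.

Treat the section as a set of non-overlapping primitives; coordinates are from the bounding-box lower-left.
Bottom plate: 10.4 × 0.95, A = 9.88 in², y = 0.475 in, Ī = 0.743058 in⁴.
Web plate: 0.7 × 12, A = 8.4 in², y = 6.95 in, Ī = 100.8 in⁴.
Top plate: 2.8 × 0.55, A = 1.54 in², y = 13.225 in, Ī = 0.0388208 in⁴.
Centroid: ȳ = ΣA·y / ΣA = 4.20986 in.
Transfer each piece to the horizontal axis through the centroid using Ī + A·d² with d = y − 4.20986:
  bottom plate: d = -3.73486 in → contributes +138.561 in⁴
  web plate: d = 2.74014 in → contributes +163.87 in⁴
  top plate: d = 9.01514 in → contributes +125.199 in⁴
Total I = 427.63 in⁴.
Radius of gyration: k = √(I/A) = √(427.63 / 19.82) = 4.64496 in.

k_x ≈ 4.645 in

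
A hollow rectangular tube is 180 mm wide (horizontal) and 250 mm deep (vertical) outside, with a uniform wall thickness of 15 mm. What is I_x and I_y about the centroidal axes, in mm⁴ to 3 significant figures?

Treat the section as a set of non-overlapping primitives; coordinates are from the bounding-box lower-left.
Outer rectangle: 180 × 250, A = 45 000 mm², y = 125 mm, Ī = 234 375 000 mm⁴.
Inner void (subtracted): 150 × 220, A = 33 000 mm², y = 125 mm, Ī = 133 100 000 mm⁴.
By symmetry the centroid is at mid-height, ȳ = 125 mm.
All pieces are centred on the centroidal x-axis, so I = ΣĪ (holes subtracted) = 101 275 000 mm⁴.
Repeating about the centroidal y-axis gives I_y = 59 625 000 mm⁴.

I_x ≈ 1.01 × 10⁸ mm⁴, I_y ≈ 5.96 × 10⁷ mm⁴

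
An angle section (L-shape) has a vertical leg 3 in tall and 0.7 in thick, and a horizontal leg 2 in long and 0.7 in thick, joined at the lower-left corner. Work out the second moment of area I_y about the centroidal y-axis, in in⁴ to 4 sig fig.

I_y ≈ 0.8488 in⁴

Break the section into simple shapes (no overlaps), measuring from the bottom-left corner of the bounding box.
Vertical leg: 0.7 × 3, A = 2.1 in², x = 0.35 in, Ī = 0.08575 in⁴.
Horizontal leg (remainder): 1.3 × 0.7, A = 0.91 in², x = 1.35 in, Ī = 0.128158 in⁴.
Centroid: x̄ = ΣA·x / ΣA = 0.652326 in.
Transfer each piece to the centroidal y-axis using Ī + A·d² with d = x − 0.652326:
  vertical leg: d = -0.302326 in → contributes +0.277692 in⁴
  horizontal leg (remainder): d = 0.697674 in → contributes +0.5711 in⁴
Total I = 0.848792 in⁴.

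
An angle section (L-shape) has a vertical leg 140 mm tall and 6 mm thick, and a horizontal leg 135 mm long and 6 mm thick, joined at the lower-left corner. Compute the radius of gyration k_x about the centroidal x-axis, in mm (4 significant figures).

Decompose the section into non-overlapping parts with the origin at the bottom-left of its bounding rectangle.
Vertical leg: 6 × 140, A = 840 mm², y = 70 mm, Ī = 1 372 000 mm⁴.
Horizontal leg (remainder): 129 × 6, A = 774 mm², y = 3 mm, Ī = 2 322 mm⁴.
Centroid: ȳ = ΣA·y / ΣA = 37.8699 mm.
Transfer each piece to the centroidal x-axis using Ī + A·d² with d = y − 37.8699:
  vertical leg: d = 32.1301 mm → contributes +2 239 169 mm⁴
  horizontal leg (remainder): d = -34.8699 mm → contributes +943 436 mm⁴
Total I = 3 182 605 mm⁴.
Radius of gyration: k = √(I/A) = √(3 182 605 / 1 614) = 44.4058 mm.

k_x ≈ 44.41 mm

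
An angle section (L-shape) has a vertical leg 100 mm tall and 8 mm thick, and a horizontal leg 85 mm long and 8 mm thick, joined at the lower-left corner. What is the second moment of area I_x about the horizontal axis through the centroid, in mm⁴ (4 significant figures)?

Split into non-overlapping primitives; take the origin at the lower-left of the bounding box.
Vertical leg: 8 × 100, A = 800 mm², y = 50 mm, Ī = 666 667 mm⁴.
Horizontal leg (remainder): 77 × 8, A = 616 mm², y = 4 mm, Ī = 3285.33 mm⁴.
Centroid: ȳ = ΣA·y / ΣA = 29.9887 mm.
Transfer each piece to the horizontal axis through the centroid using Ī + A·d² with d = y − 29.9887:
  vertical leg: d = 20.0113 mm → contributes +987 028 mm⁴
  horizontal leg (remainder): d = -25.9887 mm → contributes +419 339 mm⁴
Total I = 1 406 368 mm⁴.

I_x ≈ 1.406 × 10⁶ mm⁴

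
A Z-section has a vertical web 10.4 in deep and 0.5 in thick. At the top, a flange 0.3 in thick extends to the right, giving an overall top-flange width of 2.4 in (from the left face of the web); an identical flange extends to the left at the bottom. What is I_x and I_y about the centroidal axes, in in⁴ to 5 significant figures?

Treat the section as a set of non-overlapping primitives; coordinates are from the bounding-box lower-left.
Web: 0.5 × 10.4, A = 5.2 in², y = 5.2 in, Ī = 46.86933 in⁴.
Top flange (beyond web): 1.9 × 0.3, A = 0.57 in², y = 10.25 in, Ī = 0.004275 in⁴.
Bottom flange (beyond web): 1.9 × 0.3, A = 0.57 in², y = 0.15 in, Ī = 0.004275 in⁴.
Centroid: ȳ = ΣA·y / ΣA = 5.2 in.
Transfer each piece to the centroidal x-axis using Ī + A·d² with d = y − 5.2:
  web: d = 0 in → contributes +46.86933 in⁴
  top flange (beyond web): d = 5.05 in → contributes +14.5407 in⁴
  bottom flange (beyond web): d = -5.05 in → contributes +14.5407 in⁴
Total I = 75.95073 in⁴.
For the y-axis: x̄ = 2.15 in.
Repeating about the centroidal y-axis gives I_y = 2.092883 in⁴.

I_x ≈ 75.951 in⁴, I_y ≈ 2.0929 in⁴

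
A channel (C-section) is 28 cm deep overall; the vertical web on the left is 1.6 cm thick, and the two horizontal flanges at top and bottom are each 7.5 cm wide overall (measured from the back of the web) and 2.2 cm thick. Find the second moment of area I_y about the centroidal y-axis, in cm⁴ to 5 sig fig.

I_y ≈ 315.99 cm⁴

Decompose the section into non-overlapping parts with the origin at the bottom-left of its bounding rectangle.
Web: 1.6 × 28, A = 44.8 cm², x = 0.8 cm, Ī = 9.557333 cm⁴.
Top flange (beyond web): 5.9 × 2.2, A = 12.98 cm², x = 4.55 cm, Ī = 37.65282 cm⁴.
Bottom flange (beyond web): 5.9 × 2.2, A = 12.98 cm², x = 4.55 cm, Ī = 37.65282 cm⁴.
Centroid: x̄ = ΣA·x / ΣA = 2.175777 cm.
Transfer each piece to the centroidal y-axis using Ī + A·d² with d = x − 2.175777:
  web: d = -1.375777 cm → contributes +94.35312 cm⁴
  top flange (beyond web): d = 2.374223 cm → contributes +110.8202 cm⁴
  bottom flange (beyond web): d = 2.374223 cm → contributes +110.8202 cm⁴
Total I = 315.9935 cm⁴.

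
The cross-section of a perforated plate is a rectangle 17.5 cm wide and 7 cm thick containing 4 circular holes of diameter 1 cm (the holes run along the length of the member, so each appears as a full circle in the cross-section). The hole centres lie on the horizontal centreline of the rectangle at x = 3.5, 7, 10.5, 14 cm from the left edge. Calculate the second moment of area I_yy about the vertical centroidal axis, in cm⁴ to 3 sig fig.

I_yy ≈ 3080 cm⁴

Decompose the section into non-overlapping parts with the origin at the bottom-left of its bounding rectangle.
Plate: 17.5 × 7, A = 122.5 cm², x = 8.75 cm, Ī = 3126.3 cm⁴.
Hole 1 (subtracted): ⌀1, A = 0.7854 cm², x = 3.5 cm, Ī = 0.049087 cm⁴.
Hole 2 (subtracted): ⌀1, A = 0.7854 cm², x = 7 cm, Ī = 0.049087 cm⁴.
Hole 3 (subtracted): ⌀1, A = 0.7854 cm², x = 10.5 cm, Ī = 0.049087 cm⁴.
Hole 4 (subtracted): ⌀1, A = 0.7854 cm², x = 14 cm, Ī = 0.049087 cm⁴.
By symmetry the centroid is at mid-width, x̄ = 8.75 cm.
Transfer each piece to the vertical centroidal axis using Ī + A·d² with d = x − 8.75:
  plate: d = 0 cm → contributes +3126.3 cm⁴
  hole 1: d = -5.25 cm → contributes −21.697 cm⁴
  hole 2: d = -1.75 cm → contributes −2.4544 cm⁴
  hole 3: d = 1.75 cm → contributes −2.4544 cm⁴
  hole 4: d = 5.25 cm → contributes −21.697 cm⁴
Total I = 3 078 cm⁴.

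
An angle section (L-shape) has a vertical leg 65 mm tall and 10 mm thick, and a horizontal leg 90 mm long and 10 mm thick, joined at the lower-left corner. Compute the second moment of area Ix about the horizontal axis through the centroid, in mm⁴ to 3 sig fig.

Split into non-overlapping primitives; take the origin at the lower-left of the bounding box.
Vertical leg: 10 × 65, A = 650 mm², y = 32.5 mm, Ī = 228 854 mm⁴.
Horizontal leg (remainder): 80 × 10, A = 800 mm², y = 5 mm, Ī = 6666.7 mm⁴.
Centroid: ȳ = ΣA·y / ΣA = 17.328 mm.
Transfer each piece to the horizontal axis through the centroid using Ī + A·d² with d = y − 17.328:
  vertical leg: d = 15.172 mm → contributes +378 486 mm⁴
  horizontal leg (remainder): d = -12.328 mm → contributes +128 242 mm⁴
Total I = 506 728 mm⁴.

Ix ≈ 5.07 × 10⁵ mm⁴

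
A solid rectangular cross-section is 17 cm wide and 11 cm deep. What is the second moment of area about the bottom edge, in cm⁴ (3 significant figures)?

The section: 17 × 11, A = 187 cm², y = 5.5 cm, Ī = 1885.6 cm⁴.
Transfer it to the bottom edge using Ī + A·d² with d = y − 0:
  the section: d = 5.5 cm → contributes +7542.3 cm⁴
Total I = 7542.3 cm⁴.

I_base ≈ 7540 cm⁴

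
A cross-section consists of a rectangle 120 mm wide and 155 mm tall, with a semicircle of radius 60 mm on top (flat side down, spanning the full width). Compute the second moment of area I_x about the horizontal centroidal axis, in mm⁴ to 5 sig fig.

I_x ≈ 8.4635 × 10⁷ mm⁴

Decompose the section into non-overlapping parts with the origin at the bottom-left of its bounding rectangle.
Rectangular body: 120 × 155, A = 18 600 mm², y = 77.5 mm, Ī = 37 238 750 mm⁴.
Semicircular cap: semicircle r = 60, A = 5654.867 mm², y = 180.4648 mm, Ī = 1 422 450 mm⁴.
Centroid: ȳ = ΣA·y / ΣA = 101.5056 mm.
Transfer each piece to the horizontal centroidal axis using Ī + A·d² with d = y − 101.5056:
  rectangular body: d = -24.00558 mm → contributes +47 957 334 mm⁴
  semicircular cap: d = 78.95921 mm → contributes +36 678 038 mm⁴
Total I = 84 635 372 mm⁴.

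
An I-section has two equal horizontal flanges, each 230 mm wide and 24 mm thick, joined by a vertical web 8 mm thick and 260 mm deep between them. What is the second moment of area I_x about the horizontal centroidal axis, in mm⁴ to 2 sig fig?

Decompose the section into non-overlapping parts with the origin at the bottom-left of its bounding rectangle.
Bottom flange: 230 × 24, A = 5 520 mm², y = 12 mm, Ī = 264 960 mm⁴.
Web: 8 × 260, A = 2 080 mm², y = 154 mm, Ī = 11 717 333 mm⁴.
Top flange: 230 × 24, A = 5 520 mm², y = 296 mm, Ī = 264 960 mm⁴.
By symmetry the centroid is at mid-height, ȳ = 154 mm.
Transfer each piece to the horizontal centroidal axis using Ī + A·d² with d = y − 154:
  bottom flange: d = -142 mm → contributes +111 570 240 mm⁴
  web: d = 0 mm → contributes +11 717 333 mm⁴
  top flange: d = 142 mm → contributes +111 570 240 mm⁴
Total I = 234 857 813 mm⁴.

I_x ≈ 2.3 × 10⁸ mm⁴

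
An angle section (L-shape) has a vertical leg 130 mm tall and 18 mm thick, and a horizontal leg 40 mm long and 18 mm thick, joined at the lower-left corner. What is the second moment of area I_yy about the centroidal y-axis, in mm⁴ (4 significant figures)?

I_yy ≈ 2.146 × 10⁵ mm⁴

Split into non-overlapping primitives; take the origin at the lower-left of the bounding box.
Vertical leg: 18 × 130, A = 2 340 mm², x = 9 mm, Ī = 63 180 mm⁴.
Horizontal leg (remainder): 22 × 18, A = 396 mm², x = 29 mm, Ī = 15 972 mm⁴.
Centroid: x̄ = ΣA·x / ΣA = 11.8947 mm.
Transfer each piece to the centroidal y-axis using Ī + A·d² with d = x − 11.8947:
  vertical leg: d = -2.89474 mm → contributes +82 788 mm⁴
  horizontal leg (remainder): d = 17.1053 mm → contributes +131 838 mm⁴
Total I = 214 626 mm⁴.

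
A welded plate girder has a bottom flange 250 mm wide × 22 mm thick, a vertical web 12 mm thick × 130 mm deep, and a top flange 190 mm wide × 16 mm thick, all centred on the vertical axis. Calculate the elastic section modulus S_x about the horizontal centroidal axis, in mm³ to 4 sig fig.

Treat the section as a set of non-overlapping primitives; coordinates are from the bounding-box lower-left.
Bottom plate: 250 × 22, A = 5 500 mm², y = 11 mm, Ī = 221 833 mm⁴.
Web plate: 12 × 130, A = 1 560 mm², y = 87 mm, Ī = 2 197 000 mm⁴.
Top plate: 190 × 16, A = 3 040 mm², y = 160 mm, Ī = 64853.3 mm⁴.
Centroid: ȳ = ΣA·y / ΣA = 67.5861 mm.
Transfer each piece to the horizontal centroidal axis using Ī + A·d² with d = y − 67.5861:
  bottom plate: d = -56.5861 mm → contributes +17 832 784 mm⁴
  web plate: d = 19.4139 mm → contributes +2 784 961 mm⁴
  top plate: d = 92.4139 mm → contributes +26 027 432 mm⁴
Total I = 46 645 177 mm⁴.
Extreme fibre distance c = 100.414 mm; S = I/c = 464 529 mm³.

S_x ≈ 4.645 × 10⁵ mm³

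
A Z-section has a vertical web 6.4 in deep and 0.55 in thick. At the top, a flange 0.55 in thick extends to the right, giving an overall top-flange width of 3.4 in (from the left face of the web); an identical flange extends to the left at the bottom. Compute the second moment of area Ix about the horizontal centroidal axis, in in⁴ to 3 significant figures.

Ix ≈ 38.9 in⁴

Split into non-overlapping primitives; take the origin at the lower-left of the bounding box.
Web: 0.55 × 6.4, A = 3.52 in², y = 3.2 in, Ī = 12.015 in⁴.
Top flange (beyond web): 2.85 × 0.55, A = 1.5675 in², y = 6.125 in, Ī = 0.039514 in⁴.
Bottom flange (beyond web): 2.85 × 0.55, A = 1.5675 in², y = 0.275 in, Ī = 0.039514 in⁴.
Centroid: ȳ = ΣA·y / ΣA = 3.2 in.
Transfer each piece to the horizontal centroidal axis using Ī + A·d² with d = y − 3.2:
  web: d = 0 in → contributes +12.015 in⁴
  top flange (beyond web): d = 2.925 in → contributes +13.45 in⁴
  bottom flange (beyond web): d = -2.925 in → contributes +13.45 in⁴
Total I = 38.916 in⁴.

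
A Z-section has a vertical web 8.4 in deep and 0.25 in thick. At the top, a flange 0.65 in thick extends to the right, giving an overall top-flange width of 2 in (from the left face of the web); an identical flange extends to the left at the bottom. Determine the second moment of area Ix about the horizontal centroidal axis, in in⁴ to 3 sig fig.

Split into non-overlapping primitives; take the origin at the lower-left of the bounding box.
Web: 0.25 × 8.4, A = 2.1 in², y = 4.2 in, Ī = 12.348 in⁴.
Top flange (beyond web): 1.75 × 0.65, A = 1.1375 in², y = 8.075 in, Ī = 0.040049 in⁴.
Bottom flange (beyond web): 1.75 × 0.65, A = 1.1375 in², y = 0.325 in, Ī = 0.040049 in⁴.
Centroid: ȳ = ΣA·y / ΣA = 4.2 in.
Transfer each piece to the horizontal centroidal axis using Ī + A·d² with d = y − 4.2:
  web: d = 0 in → contributes +12.348 in⁴
  top flange (beyond web): d = 3.875 in → contributes +17.12 in⁴
  bottom flange (beyond web): d = -3.875 in → contributes +17.12 in⁴
Total I = 46.589 in⁴.

Ix ≈ 46.6 in⁴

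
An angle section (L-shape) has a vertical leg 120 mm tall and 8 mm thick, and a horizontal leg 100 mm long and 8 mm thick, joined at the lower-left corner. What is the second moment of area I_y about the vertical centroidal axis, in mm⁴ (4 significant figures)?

Treat the section as a set of non-overlapping primitives; coordinates are from the bounding-box lower-left.
Vertical leg: 8 × 120, A = 960 mm², x = 4 mm, Ī = 5 120 mm⁴.
Horizontal leg (remainder): 92 × 8, A = 736 mm², x = 54 mm, Ī = 519 125 mm⁴.
Centroid: x̄ = ΣA·x / ΣA = 25.6981 mm.
Transfer each piece to the vertical centroidal axis using Ī + A·d² with d = x − 25.6981:
  vertical leg: d = -21.6981 mm → contributes +457 096 mm⁴
  horizontal leg (remainder): d = 28.3019 mm → contributes +1 108 659 mm⁴
Total I = 1 565 755 mm⁴.

I_y ≈ 1.566 × 10⁶ mm⁴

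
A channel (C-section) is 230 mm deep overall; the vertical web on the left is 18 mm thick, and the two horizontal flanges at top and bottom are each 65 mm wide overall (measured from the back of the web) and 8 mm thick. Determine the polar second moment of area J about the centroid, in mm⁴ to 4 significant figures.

J ≈ 2.844 × 10⁷ mm⁴

Break the section into simple shapes (no overlaps), measuring from the bottom-left corner of the bounding box.
Web: 18 × 230, A = 4 140 mm², y = 115 mm, Ī = 18 250 500 mm⁴.
Top flange (beyond web): 47 × 8, A = 376 mm², y = 226 mm, Ī = 2005.33 mm⁴.
Bottom flange (beyond web): 47 × 8, A = 376 mm², y = 4 mm, Ī = 2005.33 mm⁴.
By symmetry the centroid is at mid-height, ȳ = 115 mm.
Transfer each piece to the centroidal x-axis using Ī + A·d² with d = y − 115:
  web: d = 0 mm → contributes +18 250 500 mm⁴
  top flange (beyond web): d = 111 mm → contributes +4 634 701 mm⁴
  bottom flange (beyond web): d = -111 mm → contributes +4 634 701 mm⁴
Total I = 27 519 903 mm⁴.
For the y-axis: x̄ = 13.9959 mm.
Repeating about the centroidal y-axis gives I_y = 922 411 mm⁴.
Polar second moment: J = I_x + I_y = 28 442 313 mm⁴.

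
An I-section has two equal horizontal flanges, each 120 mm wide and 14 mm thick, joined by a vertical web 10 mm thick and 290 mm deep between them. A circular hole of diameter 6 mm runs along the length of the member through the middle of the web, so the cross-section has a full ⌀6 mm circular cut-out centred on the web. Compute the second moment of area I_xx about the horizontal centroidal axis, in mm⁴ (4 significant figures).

I_xx ≈ 9.801 × 10⁷ mm⁴

Decompose the section into non-overlapping parts with the origin at the bottom-left of its bounding rectangle.
Bottom flange: 120 × 14, A = 1 680 mm², y = 7 mm, Ī = 27 440 mm⁴.
Web: 10 × 290, A = 2 900 mm², y = 159 mm, Ī = 20 324 167 mm⁴.
Top flange: 120 × 14, A = 1 680 mm², y = 311 mm, Ī = 27 440 mm⁴.
Hole (subtracted): ⌀6, A = 28.2743 mm², y = 159 mm, Ī = 63.6173 mm⁴.
By symmetry the centroid is at mid-height, ȳ = 159 mm.
Transfer each piece to the horizontal centroidal axis using Ī + A·d² with d = y − 159:
  bottom flange: d = -152 mm → contributes +38 842 160 mm⁴
  web: d = 0 mm → contributes +20 324 167 mm⁴
  top flange: d = 152 mm → contributes +38 842 160 mm⁴
  hole: d = 0 mm → contributes −63.6173 mm⁴
Total I = 98 008 423 mm⁴.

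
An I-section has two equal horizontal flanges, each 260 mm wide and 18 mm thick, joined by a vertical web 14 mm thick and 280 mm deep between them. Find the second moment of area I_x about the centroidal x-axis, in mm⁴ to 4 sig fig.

I_x ≈ 2.337 × 10⁸ mm⁴

Split into non-overlapping primitives; take the origin at the lower-left of the bounding box.
Bottom flange: 260 × 18, A = 4 680 mm², y = 9 mm, Ī = 126 360 mm⁴.
Web: 14 × 280, A = 3 920 mm², y = 158 mm, Ī = 25 610 667 mm⁴.
Top flange: 260 × 18, A = 4 680 mm², y = 307 mm, Ī = 126 360 mm⁴.
By symmetry the centroid is at mid-height, ȳ = 158 mm.
Transfer each piece to the centroidal x-axis using Ī + A·d² with d = y − 158:
  bottom flange: d = -149 mm → contributes +104 027 040 mm⁴
  web: d = 0 mm → contributes +25 610 667 mm⁴
  top flange: d = 149 mm → contributes +104 027 040 mm⁴
Total I = 233 664 747 mm⁴.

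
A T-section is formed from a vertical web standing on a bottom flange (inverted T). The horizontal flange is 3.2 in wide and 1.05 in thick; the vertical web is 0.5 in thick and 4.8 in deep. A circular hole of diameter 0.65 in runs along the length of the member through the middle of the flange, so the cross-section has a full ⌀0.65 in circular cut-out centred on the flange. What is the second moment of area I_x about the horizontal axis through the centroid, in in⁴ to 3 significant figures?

I_x ≈ 16.4 in⁴

Split into non-overlapping primitives; take the origin at the lower-left of the bounding box.
Flange: 3.2 × 1.05, A = 3.36 in², y = 0.525 in, Ī = 0.3087 in⁴.
Web: 0.5 × 4.8, A = 2.4 in², y = 3.45 in, Ī = 4.608 in⁴.
Hole (subtracted): ⌀0.65, A = 0.33183 in², y = 0.525 in, Ī = 0.0087624 in⁴.
Centroid: ȳ = ΣA·y / ΣA = 1.8183 in.
Transfer each piece to the horizontal axis through the centroid using Ī + A·d² with d = y − 1.8183:
  flange: d = -1.2933 in → contributes +5.9283 in⁴
  web: d = 1.6317 in → contributes +10.998 in⁴
  hole: d = -1.2933 in → contributes −0.56375 in⁴
Total I = 16.363 in⁴.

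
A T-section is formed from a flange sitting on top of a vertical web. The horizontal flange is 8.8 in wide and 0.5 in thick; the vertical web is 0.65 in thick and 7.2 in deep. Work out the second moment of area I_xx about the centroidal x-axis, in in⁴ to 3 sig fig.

Break the section into simple shapes (no overlaps), measuring from the bottom-left corner of the bounding box.
Flange: 8.8 × 0.5, A = 4.4 in², y = 7.45 in, Ī = 0.091667 in⁴.
Web: 0.65 × 7.2, A = 4.68 in², y = 3.6 in, Ī = 20.218 in⁴.
Centroid: ȳ = ΣA·y / ΣA = 5.4656 in.
Transfer each piece to the centroidal x-axis using Ī + A·d² with d = y − 5.4656:
  flange: d = 1.9844 in → contributes +17.418 in⁴
  web: d = -1.8656 in → contributes +36.507 in⁴
Total I = 53.924 in⁴.

I_xx ≈ 53.9 in⁴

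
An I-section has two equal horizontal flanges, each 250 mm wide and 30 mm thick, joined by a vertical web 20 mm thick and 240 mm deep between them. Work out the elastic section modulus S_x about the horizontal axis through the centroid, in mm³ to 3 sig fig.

S_x ≈ 1.98 × 10⁶ mm³

Split into non-overlapping primitives; take the origin at the lower-left of the bounding box.
Bottom flange: 250 × 30, A = 7 500 mm², y = 15 mm, Ī = 562 500 mm⁴.
Web: 20 × 240, A = 4 800 mm², y = 150 mm, Ī = 23 040 000 mm⁴.
Top flange: 250 × 30, A = 7 500 mm², y = 285 mm, Ī = 562 500 mm⁴.
By symmetry the centroid is at mid-height, ȳ = 150 mm.
Transfer each piece to the horizontal axis through the centroid using Ī + A·d² with d = y − 150:
  bottom flange: d = -135 mm → contributes +137 250 000 mm⁴
  web: d = 0 mm → contributes +23 040 000 mm⁴
  top flange: d = 135 mm → contributes +137 250 000 mm⁴
Total I = 297 540 000 mm⁴.
Extreme fibre distance c = 150 mm; S = I/c = 1 983 600 mm³.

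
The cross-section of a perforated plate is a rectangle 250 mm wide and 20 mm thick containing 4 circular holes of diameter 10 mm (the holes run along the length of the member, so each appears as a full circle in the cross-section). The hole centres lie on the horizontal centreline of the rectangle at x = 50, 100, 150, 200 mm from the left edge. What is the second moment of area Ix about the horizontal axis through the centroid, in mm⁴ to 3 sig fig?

Treat the section as a set of non-overlapping primitives; coordinates are from the bounding-box lower-left.
Plate: 250 × 20, A = 5 000 mm², y = 10 mm, Ī = 166 667 mm⁴.
Hole 1 (subtracted): ⌀10, A = 78.54 mm², y = 10 mm, Ī = 490.87 mm⁴.
Hole 2 (subtracted): ⌀10, A = 78.54 mm², y = 10 mm, Ī = 490.87 mm⁴.
Hole 3 (subtracted): ⌀10, A = 78.54 mm², y = 10 mm, Ī = 490.87 mm⁴.
Hole 4 (subtracted): ⌀10, A = 78.54 mm², y = 10 mm, Ī = 490.87 mm⁴.
By symmetry the centroid is at mid-height, ȳ = 10 mm.
All pieces are centred on the horizontal axis through the centroid, so I = ΣĪ (holes subtracted) = 164 703 mm⁴.

Ix ≈ 1.65 × 10⁵ mm⁴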